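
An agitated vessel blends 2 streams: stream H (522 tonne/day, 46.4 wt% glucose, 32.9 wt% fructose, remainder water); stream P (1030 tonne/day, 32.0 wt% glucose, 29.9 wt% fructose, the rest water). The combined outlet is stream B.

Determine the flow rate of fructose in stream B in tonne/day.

479.7 tonne/day

fructose out = fructose in = 522×0.329 + 1030×0.299 = 479.71 tonne/day.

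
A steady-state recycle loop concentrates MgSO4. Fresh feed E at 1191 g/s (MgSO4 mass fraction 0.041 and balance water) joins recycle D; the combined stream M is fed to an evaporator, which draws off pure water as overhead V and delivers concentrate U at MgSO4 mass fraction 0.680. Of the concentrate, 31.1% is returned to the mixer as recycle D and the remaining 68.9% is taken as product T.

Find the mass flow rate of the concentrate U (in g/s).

Overall MgSO4 balance (none leaves overhead): MgSO4 in fresh feed = MgSO4 in product, i.e. 1191×0.041 = (1−0.311)·U·0.680.
U = 48.831/(0.680×0.689) = 104.22 g/s.

104.2 g/s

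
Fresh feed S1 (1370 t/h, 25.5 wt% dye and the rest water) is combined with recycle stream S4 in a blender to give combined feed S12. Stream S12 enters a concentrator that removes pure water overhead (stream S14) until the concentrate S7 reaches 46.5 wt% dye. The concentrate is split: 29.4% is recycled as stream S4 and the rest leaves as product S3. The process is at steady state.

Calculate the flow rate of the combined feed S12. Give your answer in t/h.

Overall dye balance (none leaves overhead): dye in fresh feed = dye in product, i.e. 1370×0.255 = (1−0.294)·S7·0.465.
S7 = 349.35/(0.465×0.706) = 1064.2 t/h.
Recycle S4 = 0.294×1064.2 = 312.86 t/h.
Combined feed S12 = 1370 + 312.86 = 1682.9 t/h.

1683 t/h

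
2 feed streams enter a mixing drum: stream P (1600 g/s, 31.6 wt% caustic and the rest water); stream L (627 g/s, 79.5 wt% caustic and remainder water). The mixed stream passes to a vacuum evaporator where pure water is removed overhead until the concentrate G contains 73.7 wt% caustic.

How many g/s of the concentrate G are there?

1362 g/s

caustic entering = 1600×0.316 + 627×0.795 = 1004.1 g/s.
All caustic reports to G, so G = 1004.1/0.737 = 1362.4 g/s.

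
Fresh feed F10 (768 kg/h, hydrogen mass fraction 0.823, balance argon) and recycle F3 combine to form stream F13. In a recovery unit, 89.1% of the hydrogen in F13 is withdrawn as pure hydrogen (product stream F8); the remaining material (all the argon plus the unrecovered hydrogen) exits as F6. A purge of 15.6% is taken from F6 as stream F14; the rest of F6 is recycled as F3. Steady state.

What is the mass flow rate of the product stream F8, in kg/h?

hydrogen in F13: m_A = 768×0.823 + (1−0.156)·(1−0.891)·m_A, so m_A = 632.06/0.9080 = 696.1 kg/h.
Product F8 = 0.891×696.1 = 620.23 kg/h.

620.2 kg/h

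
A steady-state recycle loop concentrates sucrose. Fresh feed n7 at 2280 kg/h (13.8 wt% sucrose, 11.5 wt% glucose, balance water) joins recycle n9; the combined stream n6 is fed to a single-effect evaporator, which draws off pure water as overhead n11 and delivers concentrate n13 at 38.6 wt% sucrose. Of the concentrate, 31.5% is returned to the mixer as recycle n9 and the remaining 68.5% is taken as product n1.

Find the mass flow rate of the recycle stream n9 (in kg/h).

Overall sucrose balance (none leaves overhead): sucrose in fresh feed = sucrose in product, i.e. 2280×0.138 = (1−0.315)·n13·0.386.
n13 = 314.64/(0.386×0.685) = 1190 kg/h.
Recycle n9 = 0.315×1190 = 374.84 kg/h.

374.8 kg/h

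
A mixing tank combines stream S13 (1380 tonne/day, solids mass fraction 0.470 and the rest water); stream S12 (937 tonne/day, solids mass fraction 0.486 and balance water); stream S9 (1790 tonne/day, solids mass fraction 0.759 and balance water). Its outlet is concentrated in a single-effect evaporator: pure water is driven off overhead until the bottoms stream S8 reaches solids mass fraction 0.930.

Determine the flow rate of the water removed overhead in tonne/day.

solids entering = 1380×0.470 + 937×0.486 + 1790×0.759 = 2462.6 tonne/day.
All solids reports to S8, so S8 = 2462.6/0.930 = 2647.9 tonne/day.
Total feed = 4107 tonne/day; overhead = 4107 − 2647.9 = 1459.1 tonne/day.

1459 tonne/day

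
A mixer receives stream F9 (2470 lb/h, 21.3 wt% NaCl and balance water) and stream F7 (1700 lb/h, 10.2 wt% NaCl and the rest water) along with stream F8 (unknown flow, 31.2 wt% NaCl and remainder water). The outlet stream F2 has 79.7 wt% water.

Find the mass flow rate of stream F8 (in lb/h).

1349 lb/h

Let F8 be the unknown flow. Total out = 4170 + F8.
water balance: 3470.5 + 0.688·F8 = 0.797·(4170 + F8)
(0.688 − 0.797)·F8 = 0.797×4170 − 3470.5 = -147
F8 = -147 / -0.109 = 1348.6 lb/h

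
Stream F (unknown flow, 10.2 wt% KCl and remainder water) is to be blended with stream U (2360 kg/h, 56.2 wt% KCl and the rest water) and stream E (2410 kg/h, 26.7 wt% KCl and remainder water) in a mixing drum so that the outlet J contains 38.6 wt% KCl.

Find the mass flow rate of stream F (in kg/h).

Let F be the unknown flow. Total out = 4770 + F.
KCl balance: 1969.8 + 0.102·F = 0.386·(4770 + F)
(0.102 − 0.386)·F = 0.386×4770 − 1969.8 = -128.57
F = -128.57 / -0.284 = 452.71 kg/h

452.7 kg/h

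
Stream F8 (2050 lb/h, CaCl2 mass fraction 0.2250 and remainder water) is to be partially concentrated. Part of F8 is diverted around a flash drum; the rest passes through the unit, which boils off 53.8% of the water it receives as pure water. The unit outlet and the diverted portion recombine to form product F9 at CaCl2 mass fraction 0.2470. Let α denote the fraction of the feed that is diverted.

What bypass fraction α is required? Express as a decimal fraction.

0.786

All 2050×0.225 = 461.25 lb/h of CaCl2 reaches F9, so F9 = 461.25/0.247 = 1867.4 lb/h and vapour = 182.59 lb/h.
The evaporator receives (1−α)·2050 of feed at 0.775 water and removes 0.538 of that water:
0.538×0.775×(1−α)×2050 = 182.59
(1−α) = 182.59/854.75 = 0.2136;  α = 0.7864.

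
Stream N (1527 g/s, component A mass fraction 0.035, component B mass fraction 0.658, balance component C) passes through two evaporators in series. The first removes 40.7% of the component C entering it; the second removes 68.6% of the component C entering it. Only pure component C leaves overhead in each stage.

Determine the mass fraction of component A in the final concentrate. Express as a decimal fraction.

0.047

component C in feed = 1527×0.307 = 468.79 g/s.
After stage 1: component C left = (1−0.407)×468.79 = 277.99; stream total = 1336.2 g/s.
After stage 2: component C left = (1−0.686)×277.99 = 87.289; final concentrate = 1145.5 g/s.
component A fraction = 53.445/1145.5 = 0.047.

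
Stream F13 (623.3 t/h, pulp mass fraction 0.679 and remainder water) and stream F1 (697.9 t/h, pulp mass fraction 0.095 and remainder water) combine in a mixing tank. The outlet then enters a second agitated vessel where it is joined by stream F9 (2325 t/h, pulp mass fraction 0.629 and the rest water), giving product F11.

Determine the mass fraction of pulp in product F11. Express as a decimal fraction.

Overall, product flow = 3646.2 t/h.
pulp in = 623.3×0.679 + 697.9×0.095 + 2325×0.629 = 1951.9 t/h.
pulp fraction in F11 = 0.535.

0.535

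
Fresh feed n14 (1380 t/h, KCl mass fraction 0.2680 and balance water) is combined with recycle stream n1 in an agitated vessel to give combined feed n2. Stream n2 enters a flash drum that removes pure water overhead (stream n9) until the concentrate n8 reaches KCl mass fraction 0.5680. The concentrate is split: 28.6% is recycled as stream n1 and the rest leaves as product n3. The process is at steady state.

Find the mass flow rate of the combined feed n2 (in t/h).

Overall KCl balance (none leaves overhead): KCl in fresh feed = KCl in product, i.e. 1380×0.268 = (1−0.286)·n8·0.568.
n8 = 369.84/(0.568×0.714) = 911.94 t/h.
Recycle n1 = 0.286×911.94 = 260.82 t/h.
Combined feed n2 = 1380 + 260.82 = 1640.8 t/h.

1641 t/h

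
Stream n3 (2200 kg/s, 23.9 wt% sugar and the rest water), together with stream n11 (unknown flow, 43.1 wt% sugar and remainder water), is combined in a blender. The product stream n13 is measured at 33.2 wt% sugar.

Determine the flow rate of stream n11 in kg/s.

Let n11 be the unknown flow. Total out = 2200 + n11.
sugar balance: 525.8 + 0.431·n11 = 0.332·(2200 + n11)
(0.431 − 0.332)·n11 = 0.332×2200 − 525.8 = 204.6
n11 = 204.6 / 0.099 = 2066.7 kg/s

2067 kg/s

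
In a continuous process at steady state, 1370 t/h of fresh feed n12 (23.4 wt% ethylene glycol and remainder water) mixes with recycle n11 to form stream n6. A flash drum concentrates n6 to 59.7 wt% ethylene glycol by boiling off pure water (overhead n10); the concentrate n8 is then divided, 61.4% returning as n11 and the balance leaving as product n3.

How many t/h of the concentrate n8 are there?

1391 t/h

Overall ethylene glycol balance (none leaves overhead): ethylene glycol in fresh feed = ethylene glycol in product, i.e. 1370×0.234 = (1−0.614)·n8·0.597.
n8 = 320.58/(0.597×0.386) = 1391.2 t/h.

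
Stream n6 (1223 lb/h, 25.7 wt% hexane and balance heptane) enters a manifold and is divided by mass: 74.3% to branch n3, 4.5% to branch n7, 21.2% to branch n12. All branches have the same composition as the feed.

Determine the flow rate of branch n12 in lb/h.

Branch n12 flow = 0.212×1223 = 259.28 lb/h.

259.3 lb/h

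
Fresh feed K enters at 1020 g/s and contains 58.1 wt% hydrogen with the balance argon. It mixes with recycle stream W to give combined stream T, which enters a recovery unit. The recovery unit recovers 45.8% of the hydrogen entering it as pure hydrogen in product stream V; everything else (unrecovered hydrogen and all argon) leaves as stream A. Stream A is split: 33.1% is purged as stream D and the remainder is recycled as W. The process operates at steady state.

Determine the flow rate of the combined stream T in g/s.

argon enters only via K and leaves only via the purge: 1020×0.419 = 0.331×(argon in A), and the recovery unit passes all argon, so argon in T = argon in A = 1291.2 g/s.
hydrogen in T: m_A = 1020×0.581 + (1−0.331)·(1−0.458)·m_A, so m_A = 592.62/0.6374 = 929.74 g/s.
T = 929.74 + 1291.2 = 2220.9 g/s.

2221 g/s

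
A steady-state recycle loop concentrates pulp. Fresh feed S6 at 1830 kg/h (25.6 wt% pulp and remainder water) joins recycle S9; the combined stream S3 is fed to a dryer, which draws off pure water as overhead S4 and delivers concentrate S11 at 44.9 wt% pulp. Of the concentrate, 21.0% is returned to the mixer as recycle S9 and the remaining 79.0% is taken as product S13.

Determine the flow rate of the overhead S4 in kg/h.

786.6 kg/h

Overall pulp balance (none leaves overhead): pulp in fresh feed = pulp in product, i.e. 1830×0.256 = (1−0.210)·S11·0.449.
S11 = 468.48/(0.449×0.790) = 1320.7 kg/h.
Recycle S9 = 0.210×1320.7 = 277.36 kg/h.
Combined feed S3 = 1830 + 277.36 = 2107.4 kg/h.
Overhead S4 = S3 − S11 = 2107.4 − 1320.7 = 786.61 kg/h.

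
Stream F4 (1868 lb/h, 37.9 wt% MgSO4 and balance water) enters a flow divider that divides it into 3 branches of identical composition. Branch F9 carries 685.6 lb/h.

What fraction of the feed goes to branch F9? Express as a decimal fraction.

Fraction to F9 = 685.6/1868 = 0.3670.

0.367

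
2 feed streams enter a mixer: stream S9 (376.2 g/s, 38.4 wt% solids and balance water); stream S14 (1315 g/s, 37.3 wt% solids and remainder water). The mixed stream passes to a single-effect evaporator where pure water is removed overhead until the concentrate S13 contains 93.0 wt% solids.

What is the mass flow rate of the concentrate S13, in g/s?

682.7 g/s

solids entering = 376.2×0.384 + 1315×0.373 = 634.96 g/s.
All solids reports to S13, so S13 = 634.96/0.930 = 682.75 g/s.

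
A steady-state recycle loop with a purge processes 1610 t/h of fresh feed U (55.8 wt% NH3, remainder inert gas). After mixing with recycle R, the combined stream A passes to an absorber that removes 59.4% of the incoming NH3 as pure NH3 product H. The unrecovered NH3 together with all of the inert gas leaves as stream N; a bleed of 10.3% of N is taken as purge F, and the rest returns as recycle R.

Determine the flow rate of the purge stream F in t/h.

770.7 t/h

inert gas enters only via U and leaves only via the purge: 1610×0.442 = 0.103×(inert gas in N), and the absorber passes all inert gas, so inert gas in A = inert gas in N = 6908.9 t/h.
NH3 in A: m_A = 1610×0.558 + (1−0.103)·(1−0.594)·m_A, so m_A = 898.38/0.6358 = 1413 t/h.
N = (1−0.594)×1413 + 6908.9 = 7482.6 t/h.
Purge F = 0.103×7482.6 = 770.71 t/h.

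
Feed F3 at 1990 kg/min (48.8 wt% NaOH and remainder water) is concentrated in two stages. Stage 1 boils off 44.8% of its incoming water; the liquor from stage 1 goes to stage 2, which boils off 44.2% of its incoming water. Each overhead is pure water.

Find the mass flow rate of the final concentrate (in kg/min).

water in feed = 1990×0.512 = 1018.9 kg/min.
After stage 1: water left = (1−0.448)×1018.9 = 562.42; stream total = 1533.5 kg/min.
After stage 2: water left = (1−0.442)×562.42 = 313.83; final concentrate = 1285 kg/min.

1285 kg/min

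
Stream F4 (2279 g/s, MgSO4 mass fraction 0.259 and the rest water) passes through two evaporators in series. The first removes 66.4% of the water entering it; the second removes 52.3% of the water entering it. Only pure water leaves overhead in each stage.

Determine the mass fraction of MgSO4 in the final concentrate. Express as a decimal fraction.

water in feed = 2279×0.741 = 1688.7 g/s.
After stage 1: water left = (1−0.664)×1688.7 = 567.42; stream total = 1157.7 g/s.
After stage 2: water left = (1−0.523)×567.42 = 270.66; final concentrate = 860.92 g/s.
MgSO4 fraction = 590.26/860.92 = 0.686.

0.686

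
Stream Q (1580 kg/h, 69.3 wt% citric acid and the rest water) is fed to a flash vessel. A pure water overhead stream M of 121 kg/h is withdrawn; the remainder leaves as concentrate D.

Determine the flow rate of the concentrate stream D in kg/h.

1459 kg/h

Concentrate = 1580 − 121 = 1459 kg/h.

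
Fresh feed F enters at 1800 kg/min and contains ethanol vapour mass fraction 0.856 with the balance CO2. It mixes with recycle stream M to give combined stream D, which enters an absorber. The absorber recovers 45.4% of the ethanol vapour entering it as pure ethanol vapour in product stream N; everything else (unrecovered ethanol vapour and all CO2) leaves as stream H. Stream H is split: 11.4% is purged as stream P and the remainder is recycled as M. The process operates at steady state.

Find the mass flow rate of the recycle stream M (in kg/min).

3458 kg/min

CO2 enters only via F and leaves only via the purge: 1800×0.144 = 0.114×(CO2 in H), and the absorber passes all CO2, so CO2 in D = CO2 in H = 2273.7 kg/min.
ethanol vapour in D: m_A = 1800×0.856 + (1−0.114)·(1−0.454)·m_A, so m_A = 1540.8/0.5162 = 2984.6 kg/min.
H = (1−0.454)×2984.6 + 2273.7 = 3903.3 kg/min.
Recycle M = (1−0.114)×3903.3 = 3458.3 kg/min.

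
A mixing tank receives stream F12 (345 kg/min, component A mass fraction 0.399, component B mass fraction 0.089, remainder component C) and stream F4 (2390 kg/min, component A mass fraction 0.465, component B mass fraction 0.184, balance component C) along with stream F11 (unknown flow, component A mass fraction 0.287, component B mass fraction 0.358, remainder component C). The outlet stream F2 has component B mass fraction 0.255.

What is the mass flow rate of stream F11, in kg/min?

Let F11 be the unknown flow. Total out = 2735 + F11.
component B balance: 470.46 + 0.358·F11 = 0.255·(2735 + F11)
(0.358 − 0.255)·F11 = 0.255×2735 − 470.46 = 226.96
F11 = 226.96 / 0.103 = 2203.5 kg/min

2203 kg/min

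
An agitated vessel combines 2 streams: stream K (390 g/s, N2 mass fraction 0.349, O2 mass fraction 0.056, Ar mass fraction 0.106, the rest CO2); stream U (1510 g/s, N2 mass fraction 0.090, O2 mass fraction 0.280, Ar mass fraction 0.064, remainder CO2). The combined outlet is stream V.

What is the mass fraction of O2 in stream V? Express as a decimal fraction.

0.234

Total flow out = 390 + 1510 = 1900 g/s.
O2 in = 390×0.056 + 1510×0.280 = 444.64 g/s.
O2 mass fraction in V = 444.64/1900 = 0.234.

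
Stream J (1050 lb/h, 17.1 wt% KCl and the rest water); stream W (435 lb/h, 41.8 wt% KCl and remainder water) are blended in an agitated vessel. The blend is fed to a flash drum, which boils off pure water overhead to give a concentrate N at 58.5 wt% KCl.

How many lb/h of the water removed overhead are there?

KCl entering = 1050×0.171 + 435×0.418 = 361.38 lb/h.
All KCl reports to N, so N = 361.38/0.585 = 617.74 lb/h.
Total feed = 1485 lb/h; overhead = 1485 − 617.74 = 867.26 lb/h.

867.3 lb/h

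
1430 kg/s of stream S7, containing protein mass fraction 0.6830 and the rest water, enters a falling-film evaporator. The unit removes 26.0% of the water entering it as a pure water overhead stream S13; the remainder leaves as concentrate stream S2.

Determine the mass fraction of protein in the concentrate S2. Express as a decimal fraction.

0.7443

protein is not removed: 1430×0.683 = 976.69 kg/s of protein enters S2.
water entering = 1430×0.317 = 453.31 kg/s; overhead removed = 0.260×453.31 = 117.86 kg/s.
Concentrate = 1430 − 117.86 = 1312.1 kg/s.
Mass fraction = 976.69/1312.1 = 0.7443.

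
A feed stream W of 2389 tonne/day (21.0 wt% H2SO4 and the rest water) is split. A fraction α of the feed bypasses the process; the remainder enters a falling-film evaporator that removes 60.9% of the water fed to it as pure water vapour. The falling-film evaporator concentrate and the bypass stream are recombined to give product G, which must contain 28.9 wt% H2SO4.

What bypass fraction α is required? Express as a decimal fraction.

All 2389×0.210 = 501.69 tonne/day of H2SO4 reaches G, so G = 501.69/0.289 = 1736 tonne/day and vapour = 653.05 tonne/day.
The evaporator receives (1−α)·2389 of feed at 0.790 water and removes 0.609 of that water:
0.609×0.790×(1−α)×2389 = 653.05
(1−α) = 653.05/1149.4 = 0.5682;  α = 0.4318.

0.432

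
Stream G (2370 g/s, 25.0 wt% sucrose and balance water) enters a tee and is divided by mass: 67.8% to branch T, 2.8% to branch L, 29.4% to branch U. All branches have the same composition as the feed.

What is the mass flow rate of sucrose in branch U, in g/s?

174.2 g/s

Branch U total = 0.294×2370 = 696.78 g/s.
sucrose in U = 0.250×696.78 = 174.19 g/s.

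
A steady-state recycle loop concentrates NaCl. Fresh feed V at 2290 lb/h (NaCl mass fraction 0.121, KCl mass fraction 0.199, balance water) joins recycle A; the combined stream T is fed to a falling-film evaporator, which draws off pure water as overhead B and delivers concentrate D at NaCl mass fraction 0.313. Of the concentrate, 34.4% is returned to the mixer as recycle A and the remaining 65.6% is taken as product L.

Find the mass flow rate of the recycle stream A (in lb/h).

Overall NaCl balance (none leaves overhead): NaCl in fresh feed = NaCl in product, i.e. 2290×0.121 = (1−0.344)·D·0.313.
D = 277.09/(0.313×0.656) = 1349.5 lb/h.
Recycle A = 0.344×1349.5 = 464.23 lb/h.

464.2 lb/h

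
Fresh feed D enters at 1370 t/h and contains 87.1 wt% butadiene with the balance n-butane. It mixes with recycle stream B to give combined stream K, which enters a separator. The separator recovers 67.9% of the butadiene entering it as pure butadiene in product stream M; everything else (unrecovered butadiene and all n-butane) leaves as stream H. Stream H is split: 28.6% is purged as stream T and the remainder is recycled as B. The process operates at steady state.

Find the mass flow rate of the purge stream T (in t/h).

n-butane enters only via D and leaves only via the purge: 1370×0.129 = 0.286×(n-butane in H), and the separator passes all n-butane, so n-butane in K = n-butane in H = 617.94 t/h.
butadiene in K: m_A = 1370×0.871 + (1−0.286)·(1−0.679)·m_A, so m_A = 1193.3/0.7708 = 1548.1 t/h.
H = (1−0.679)×1548.1 + 617.94 = 1114.9 t/h.
Purge T = 0.286×1114.9 = 318.85 t/h.

318.9 t/h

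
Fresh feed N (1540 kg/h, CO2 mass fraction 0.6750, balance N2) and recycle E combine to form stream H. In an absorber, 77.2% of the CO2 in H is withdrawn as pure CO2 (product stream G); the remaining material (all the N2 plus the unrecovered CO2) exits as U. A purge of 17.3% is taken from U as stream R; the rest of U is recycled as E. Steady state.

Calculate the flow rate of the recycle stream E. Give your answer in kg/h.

N2 enters only via N and leaves only via the purge: 1540×0.325 = 0.173×(N2 in U), and the absorber passes all N2, so N2 in H = N2 in U = 2893.1 kg/h.
CO2 in H: m_A = 1540×0.675 + (1−0.173)·(1−0.772)·m_A, so m_A = 1039.5/0.8114 = 1281 kg/h.
U = (1−0.772)×1281 + 2893.1 = 3185.1 kg/h.
Recycle E = (1−0.173)×3185.1 = 2634.1 kg/h.

2634 kg/h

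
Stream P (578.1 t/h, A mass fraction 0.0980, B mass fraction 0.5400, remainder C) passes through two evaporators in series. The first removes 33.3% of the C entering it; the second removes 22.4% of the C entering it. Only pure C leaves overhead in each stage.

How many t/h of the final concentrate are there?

C in feed = 578.1×0.362 = 209.27 t/h.
After stage 1: C left = (1−0.333)×209.27 = 139.58; stream total = 508.41 t/h.
After stage 2: C left = (1−0.224)×139.58 = 108.32; final concentrate = 477.15 t/h.

477.1 t/h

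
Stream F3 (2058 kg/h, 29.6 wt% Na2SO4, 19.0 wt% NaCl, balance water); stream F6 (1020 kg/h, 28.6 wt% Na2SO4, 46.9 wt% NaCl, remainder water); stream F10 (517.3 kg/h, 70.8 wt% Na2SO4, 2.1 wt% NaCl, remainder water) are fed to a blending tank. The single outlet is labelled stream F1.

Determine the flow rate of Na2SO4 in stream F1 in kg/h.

1267 kg/h

Na2SO4 out = Na2SO4 in = 2058×0.296 + 1020×0.286 + 517.3×0.708 = 1267.1 kg/h.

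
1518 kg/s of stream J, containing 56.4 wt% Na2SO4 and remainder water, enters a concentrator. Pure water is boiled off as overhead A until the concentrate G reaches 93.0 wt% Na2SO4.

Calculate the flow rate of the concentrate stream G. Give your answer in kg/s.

Na2SO4 is conserved: 1518×0.564 = 856.15 kg/s all reports to the concentrate.
Concentrate = 856.15/(target fraction) = 920.59 kg/s.

920.6 kg/s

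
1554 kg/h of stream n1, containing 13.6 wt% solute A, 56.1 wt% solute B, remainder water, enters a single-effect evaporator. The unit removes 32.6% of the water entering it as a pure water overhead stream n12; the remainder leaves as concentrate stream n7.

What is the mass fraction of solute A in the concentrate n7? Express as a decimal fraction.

0.151

solute A is not removed: 1554×0.136 = 211.34 kg/h of solute A enters n7.
water entering = 1554×0.303 = 470.86 kg/h; overhead removed = 0.326×470.86 = 153.5 kg/h.
Concentrate = 1554 − 153.5 = 1400.5 kg/h.
Mass fraction = 211.34/1400.5 = 0.151.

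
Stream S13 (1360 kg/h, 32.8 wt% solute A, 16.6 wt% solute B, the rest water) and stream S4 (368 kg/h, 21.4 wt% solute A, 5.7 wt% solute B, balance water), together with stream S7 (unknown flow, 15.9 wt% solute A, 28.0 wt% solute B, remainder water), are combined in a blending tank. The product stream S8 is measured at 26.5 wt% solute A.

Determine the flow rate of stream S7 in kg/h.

631.2 kg/h

Let S7 be the unknown flow. Total out = 1728 + S7.
solute A balance: 524.83 + 0.159·S7 = 0.265·(1728 + S7)
(0.159 − 0.265)·S7 = 0.265×1728 − 524.83 = -66.912
S7 = -66.912 / -0.106 = 631.25 kg/h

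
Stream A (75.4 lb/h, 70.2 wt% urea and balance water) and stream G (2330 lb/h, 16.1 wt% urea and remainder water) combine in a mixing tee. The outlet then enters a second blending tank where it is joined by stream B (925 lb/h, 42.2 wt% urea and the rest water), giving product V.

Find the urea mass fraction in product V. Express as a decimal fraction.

Overall, product flow = 3330.4 lb/h.
urea in = 75.4×0.702 + 2330×0.161 + 925×0.422 = 818.41 lb/h.
urea fraction in V = 0.246.

0.246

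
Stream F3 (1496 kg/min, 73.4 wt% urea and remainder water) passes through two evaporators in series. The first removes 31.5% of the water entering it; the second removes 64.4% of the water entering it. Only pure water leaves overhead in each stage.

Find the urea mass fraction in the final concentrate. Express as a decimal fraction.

0.919

water in feed = 1496×0.266 = 397.94 kg/min.
After stage 1: water left = (1−0.315)×397.94 = 272.59; stream total = 1370.7 kg/min.
After stage 2: water left = (1−0.644)×272.59 = 97.041; final concentrate = 1195.1 kg/min.
urea fraction = 1098.1/1195.1 = 0.919.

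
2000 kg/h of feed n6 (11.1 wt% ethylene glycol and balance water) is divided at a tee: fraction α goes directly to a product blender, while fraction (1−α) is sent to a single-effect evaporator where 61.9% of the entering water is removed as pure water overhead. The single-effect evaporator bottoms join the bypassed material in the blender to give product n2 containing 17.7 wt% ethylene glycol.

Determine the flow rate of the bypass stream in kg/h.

644.8 kg/h

All 2000×0.111 = 222 kg/h of ethylene glycol reaches n2, so n2 = 222/0.177 = 1254.2 kg/h and vapour = 745.76 kg/h.
The evaporator receives (1−α)·2000 of feed at 0.889 water and removes 0.619 of that water:
0.619×0.889×(1−α)×2000 = 745.76
(1−α) = 745.76/1100.6 = 0.6776;  α = 0.3224.
Bypass flow = 0.3224×2000 = 644.78 kg/h.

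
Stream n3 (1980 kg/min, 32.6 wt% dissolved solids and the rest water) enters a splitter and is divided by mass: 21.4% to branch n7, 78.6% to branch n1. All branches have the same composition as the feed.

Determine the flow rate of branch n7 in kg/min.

423.7 kg/min

Branch n7 flow = 0.214×1980 = 423.72 kg/min.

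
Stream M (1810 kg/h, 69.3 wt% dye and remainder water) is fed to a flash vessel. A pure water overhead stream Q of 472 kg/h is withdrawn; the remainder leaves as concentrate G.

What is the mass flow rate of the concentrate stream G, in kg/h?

1338 kg/h

Concentrate = 1810 − 472 = 1338 kg/h.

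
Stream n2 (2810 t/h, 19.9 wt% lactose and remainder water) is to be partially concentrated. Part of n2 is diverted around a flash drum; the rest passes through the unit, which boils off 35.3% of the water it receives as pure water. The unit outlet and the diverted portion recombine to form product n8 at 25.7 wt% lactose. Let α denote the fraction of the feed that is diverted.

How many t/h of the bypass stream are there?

All 2810×0.199 = 559.19 t/h of lactose reaches n8, so n8 = 559.19/0.257 = 2175.8 t/h and vapour = 634.16 t/h.
The evaporator receives (1−α)·2810 of feed at 0.801 water and removes 0.353 of that water:
0.353×0.801×(1−α)×2810 = 634.16
(1−α) = 634.16/794.54 = 0.7982;  α = 0.2018.
Bypass flow = 0.2018×2810 = 567.18 t/h.

567.2 t/h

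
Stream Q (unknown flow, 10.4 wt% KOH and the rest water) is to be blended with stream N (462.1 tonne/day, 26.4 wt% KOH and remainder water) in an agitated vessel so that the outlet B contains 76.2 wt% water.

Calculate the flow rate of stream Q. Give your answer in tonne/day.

Let Q be the unknown flow. Total out = 462.1 + Q.
water balance: 340.11 + 0.896·Q = 0.762·(462.1 + Q)
(0.896 − 0.762)·Q = 0.762×462.1 − 340.11 = 12.015
Q = 12.015 / 0.134 = 89.661 tonne/day

89.66 tonne/day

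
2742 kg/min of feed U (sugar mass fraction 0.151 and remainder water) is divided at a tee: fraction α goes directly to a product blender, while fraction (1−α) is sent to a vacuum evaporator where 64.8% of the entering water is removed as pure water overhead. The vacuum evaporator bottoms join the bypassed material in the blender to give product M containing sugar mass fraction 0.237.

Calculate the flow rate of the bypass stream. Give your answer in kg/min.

933.4 kg/min

All 2742×0.151 = 414.04 kg/min of sugar reaches M, so M = 414.04/0.237 = 1747 kg/min and vapour = 994.99 kg/min.
The evaporator receives (1−α)·2742 of feed at 0.849 water and removes 0.648 of that water:
0.648×0.849×(1−α)×2742 = 994.99
(1−α) = 994.99/1508.5 = 0.6596;  α = 0.3404.
Bypass flow = 0.3404×2742 = 933.43 kg/min.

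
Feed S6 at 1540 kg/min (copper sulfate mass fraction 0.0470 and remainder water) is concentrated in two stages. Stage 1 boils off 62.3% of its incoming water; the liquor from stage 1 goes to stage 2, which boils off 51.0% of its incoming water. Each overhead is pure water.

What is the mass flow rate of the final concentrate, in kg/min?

343.5 kg/min

water in feed = 1540×0.953 = 1467.6 kg/min.
After stage 1: water left = (1−0.623)×1467.6 = 553.29; stream total = 625.67 kg/min.
After stage 2: water left = (1−0.510)×553.29 = 271.11; final concentrate = 343.49 kg/min.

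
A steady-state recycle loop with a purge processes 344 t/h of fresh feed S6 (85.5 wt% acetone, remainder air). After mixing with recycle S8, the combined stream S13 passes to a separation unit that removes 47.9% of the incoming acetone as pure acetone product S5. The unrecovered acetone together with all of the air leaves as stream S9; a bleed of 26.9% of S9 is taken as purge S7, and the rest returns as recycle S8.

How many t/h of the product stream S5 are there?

acetone in S13: m_A = 344×0.855 + (1−0.269)·(1−0.479)·m_A, so m_A = 294.12/0.6191 = 475.04 t/h.
Product S5 = 0.479×475.04 = 227.54 t/h.

227.5 t/h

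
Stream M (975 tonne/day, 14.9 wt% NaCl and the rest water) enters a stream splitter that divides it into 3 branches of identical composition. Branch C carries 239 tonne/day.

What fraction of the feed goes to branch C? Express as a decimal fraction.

0.245

Fraction to C = 239/975 = 0.2451.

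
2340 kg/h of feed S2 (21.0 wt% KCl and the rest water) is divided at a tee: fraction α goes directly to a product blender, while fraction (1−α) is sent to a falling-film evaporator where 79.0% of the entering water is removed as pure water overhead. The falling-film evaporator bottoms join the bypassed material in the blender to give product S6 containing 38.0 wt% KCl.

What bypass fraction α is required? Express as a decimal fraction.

0.283

All 2340×0.210 = 491.4 kg/h of KCl reaches S6, so S6 = 491.4/0.380 = 1293.2 kg/h and vapour = 1046.8 kg/h.
The evaporator receives (1−α)·2340 of feed at 0.790 water and removes 0.790 of that water:
0.790×0.790×(1−α)×2340 = 1046.8
(1−α) = 1046.8/1460.4 = 0.7168;  α = 0.2832.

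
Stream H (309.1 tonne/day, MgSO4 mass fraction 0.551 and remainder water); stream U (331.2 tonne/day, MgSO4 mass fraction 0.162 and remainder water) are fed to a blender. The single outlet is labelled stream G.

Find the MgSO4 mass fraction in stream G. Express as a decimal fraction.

0.350

Total flow out = 309.1 + 331.2 = 640.3 tonne/day.
MgSO4 in = 309.1×0.551 + 331.2×0.162 = 223.97 tonne/day.
MgSO4 mass fraction in G = 223.97/640.3 = 0.350.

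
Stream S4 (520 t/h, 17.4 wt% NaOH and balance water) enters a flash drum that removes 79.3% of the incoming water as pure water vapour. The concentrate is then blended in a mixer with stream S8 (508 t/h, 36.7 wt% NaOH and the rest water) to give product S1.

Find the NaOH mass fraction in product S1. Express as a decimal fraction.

0.403

Vapour removed = 0.793×0.826×520 = 340.61 t/h; concentrate = 179.39 t/h.
NaOH reaching the mixer = 90.48 (from concentrate) + 508×0.367 = 276.92 t/h.
Product flow = 179.39 + 508 = 687.39 t/h; NaOH fraction = 0.403.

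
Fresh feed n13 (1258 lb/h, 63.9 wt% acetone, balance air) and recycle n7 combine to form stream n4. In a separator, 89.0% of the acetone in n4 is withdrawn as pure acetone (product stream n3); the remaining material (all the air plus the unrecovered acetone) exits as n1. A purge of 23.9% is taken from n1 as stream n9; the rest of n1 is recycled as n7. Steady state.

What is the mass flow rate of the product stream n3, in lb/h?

780.8 lb/h

acetone in n4: m_A = 1258×0.639 + (1−0.239)·(1−0.890)·m_A, so m_A = 803.86/0.9163 = 877.3 lb/h.
Product n3 = 0.890×877.3 = 780.8 lb/h.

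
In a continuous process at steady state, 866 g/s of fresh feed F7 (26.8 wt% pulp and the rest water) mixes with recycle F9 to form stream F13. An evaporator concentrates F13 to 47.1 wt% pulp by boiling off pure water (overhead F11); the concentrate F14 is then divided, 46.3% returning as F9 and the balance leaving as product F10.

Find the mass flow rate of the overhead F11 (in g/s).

Overall pulp balance (none leaves overhead): pulp in fresh feed = pulp in product, i.e. 866×0.268 = (1−0.463)·F14·0.471.
F14 = 232.09/(0.471×0.537) = 917.61 g/s.
Recycle F9 = 0.463×917.61 = 424.85 g/s.
Combined feed F13 = 866 + 424.85 = 1290.9 g/s.
Overhead F11 = F13 − F14 = 1290.9 − 917.61 = 373.24 g/s.

373.2 g/s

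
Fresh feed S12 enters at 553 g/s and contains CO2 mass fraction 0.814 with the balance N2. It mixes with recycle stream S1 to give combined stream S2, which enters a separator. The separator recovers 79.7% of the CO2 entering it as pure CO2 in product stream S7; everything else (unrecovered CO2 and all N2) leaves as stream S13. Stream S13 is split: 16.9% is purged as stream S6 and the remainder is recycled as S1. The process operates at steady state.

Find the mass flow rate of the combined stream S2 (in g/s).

N2 enters only via S12 and leaves only via the purge: 553×0.186 = 0.169×(N2 in S13), and the separator passes all N2, so N2 in S2 = N2 in S13 = 608.63 g/s.
CO2 in S2: m_A = 553×0.814 + (1−0.169)·(1−0.797)·m_A, so m_A = 450.14/0.8313 = 541.49 g/s.
S2 = 541.49 + 608.63 = 1150.1 g/s.

1150 g/s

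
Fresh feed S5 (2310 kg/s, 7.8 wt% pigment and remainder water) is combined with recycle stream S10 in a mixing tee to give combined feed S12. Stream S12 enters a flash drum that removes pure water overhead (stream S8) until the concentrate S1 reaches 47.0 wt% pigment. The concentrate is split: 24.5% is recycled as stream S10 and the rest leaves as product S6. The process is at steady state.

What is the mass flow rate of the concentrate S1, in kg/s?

Overall pigment balance (none leaves overhead): pigment in fresh feed = pigment in product, i.e. 2310×0.078 = (1−0.245)·S1·0.470.
S1 = 180.18/(0.470×0.755) = 507.76 kg/s.

507.8 kg/s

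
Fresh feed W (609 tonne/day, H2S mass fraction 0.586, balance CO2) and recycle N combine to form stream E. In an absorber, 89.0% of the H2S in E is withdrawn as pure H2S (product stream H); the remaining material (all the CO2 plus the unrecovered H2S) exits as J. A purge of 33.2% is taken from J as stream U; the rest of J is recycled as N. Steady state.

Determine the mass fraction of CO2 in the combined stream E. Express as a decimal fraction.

0.663

CO2 enters only via W and leaves only via the purge: 609×0.414 = 0.332×(CO2 in J), and the absorber passes all CO2, so CO2 in E = CO2 in J = 759.42 tonne/day.
H2S in E: m_A = 609×0.586 + (1−0.332)·(1−0.890)·m_A, so m_A = 356.87/0.9265 = 385.18 tonne/day.
E = 385.18 + 759.42 = 1144.6 tonne/day.
CO2 fraction in E = 759.42/1144.6 = 0.663.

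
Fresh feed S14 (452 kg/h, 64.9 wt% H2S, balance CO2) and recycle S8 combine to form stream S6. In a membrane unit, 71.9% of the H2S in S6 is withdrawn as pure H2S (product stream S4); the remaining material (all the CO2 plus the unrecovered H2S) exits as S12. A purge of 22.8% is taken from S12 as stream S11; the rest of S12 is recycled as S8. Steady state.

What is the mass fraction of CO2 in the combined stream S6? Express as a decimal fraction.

0.6500

CO2 enters only via S14 and leaves only via the purge: 452×0.351 = 0.228×(CO2 in S12), and the membrane unit passes all CO2, so CO2 in S6 = CO2 in S12 = 695.84 kg/h.
H2S in S6: m_A = 452×0.649 + (1−0.228)·(1−0.719)·m_A, so m_A = 293.35/0.7831 = 374.61 kg/h.
S6 = 374.61 + 695.84 = 1070.5 kg/h.
CO2 fraction in S6 = 695.84/1070.5 = 0.6500.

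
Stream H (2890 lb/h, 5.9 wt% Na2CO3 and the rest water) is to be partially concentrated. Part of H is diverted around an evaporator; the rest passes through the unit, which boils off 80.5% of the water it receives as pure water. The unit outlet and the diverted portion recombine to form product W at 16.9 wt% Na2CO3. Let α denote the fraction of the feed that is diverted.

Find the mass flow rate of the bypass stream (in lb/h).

All 2890×0.059 = 170.51 lb/h of Na2CO3 reaches W, so W = 170.51/0.169 = 1008.9 lb/h and vapour = 1881.1 lb/h.
The evaporator receives (1−α)·2890 of feed at 0.941 water and removes 0.805 of that water:
0.805×0.941×(1−α)×2890 = 1881.1
(1−α) = 1881.1/2189.2 = 0.8593;  α = 0.1407.
Bypass flow = 0.1407×2890 = 406.76 lb/h.

406.8 lb/h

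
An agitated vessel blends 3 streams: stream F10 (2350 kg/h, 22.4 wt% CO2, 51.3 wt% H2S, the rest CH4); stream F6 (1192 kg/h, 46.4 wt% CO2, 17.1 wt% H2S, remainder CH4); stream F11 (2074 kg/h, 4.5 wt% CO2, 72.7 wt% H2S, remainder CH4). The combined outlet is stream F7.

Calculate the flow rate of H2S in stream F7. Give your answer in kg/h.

2917 kg/h

H2S out = H2S in = 2350×0.513 + 1192×0.171 + 2074×0.727 = 2917.2 kg/h.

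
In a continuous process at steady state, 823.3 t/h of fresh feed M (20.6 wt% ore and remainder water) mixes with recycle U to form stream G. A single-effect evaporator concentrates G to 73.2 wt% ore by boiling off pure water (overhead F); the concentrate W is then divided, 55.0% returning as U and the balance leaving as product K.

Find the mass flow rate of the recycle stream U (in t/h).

Overall ore balance (none leaves overhead): ore in fresh feed = ore in product, i.e. 823.3×0.206 = (1−0.550)·W·0.732.
W = 169.6/(0.732×0.450) = 514.87 t/h.
Recycle U = 0.550×514.87 = 283.18 t/h.

283.2 t/h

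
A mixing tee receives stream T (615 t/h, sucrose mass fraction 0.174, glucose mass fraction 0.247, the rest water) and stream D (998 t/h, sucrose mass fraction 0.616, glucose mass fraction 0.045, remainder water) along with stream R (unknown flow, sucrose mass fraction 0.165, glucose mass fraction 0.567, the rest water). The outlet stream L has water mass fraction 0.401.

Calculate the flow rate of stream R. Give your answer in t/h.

357.8 t/h

Let R be the unknown flow. Total out = 1613 + R.
water balance: 694.41 + 0.268·R = 0.401·(1613 + R)
(0.268 − 0.401)·R = 0.401×1613 − 694.41 = -47.594
R = -47.594 / -0.133 = 357.85 t/h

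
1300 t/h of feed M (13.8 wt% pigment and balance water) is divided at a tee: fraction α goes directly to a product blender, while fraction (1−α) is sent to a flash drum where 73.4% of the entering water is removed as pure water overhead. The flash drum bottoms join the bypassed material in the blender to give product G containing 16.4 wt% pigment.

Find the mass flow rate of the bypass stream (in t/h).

All 1300×0.138 = 179.4 t/h of pigment reaches G, so G = 179.4/0.164 = 1093.9 t/h and vapour = 206.1 t/h.
The evaporator receives (1−α)·1300 of feed at 0.862 water and removes 0.734 of that water:
0.734×0.862×(1−α)×1300 = 206.1
(1−α) = 206.1/822.52 = 0.2506;  α = 0.7494.
Bypass flow = 0.7494×1300 = 974.26 t/h.

974.3 t/h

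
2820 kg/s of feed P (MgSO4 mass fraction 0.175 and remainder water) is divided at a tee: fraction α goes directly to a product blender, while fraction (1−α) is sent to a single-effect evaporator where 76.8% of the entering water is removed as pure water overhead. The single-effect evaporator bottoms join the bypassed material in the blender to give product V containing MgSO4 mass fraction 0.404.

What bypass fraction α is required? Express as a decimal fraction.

0.105

All 2820×0.175 = 493.5 kg/s of MgSO4 reaches V, so V = 493.5/0.404 = 1221.5 kg/s and vapour = 1598.5 kg/s.
The evaporator receives (1−α)·2820 of feed at 0.825 water and removes 0.768 of that water:
0.768×0.825×(1−α)×2820 = 1598.5
(1−α) = 1598.5/1786.8 = 0.8946;  α = 0.1054.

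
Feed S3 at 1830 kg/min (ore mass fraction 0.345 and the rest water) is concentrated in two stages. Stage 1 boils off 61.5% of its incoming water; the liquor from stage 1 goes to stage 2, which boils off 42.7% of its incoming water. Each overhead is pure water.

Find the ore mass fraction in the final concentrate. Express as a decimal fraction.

water in feed = 1830×0.655 = 1198.7 kg/min.
After stage 1: water left = (1−0.615)×1198.7 = 461.48; stream total = 1092.8 kg/min.
After stage 2: water left = (1−0.427)×461.48 = 264.43; final concentrate = 895.78 kg/min.
ore fraction = 631.35/895.78 = 0.705.

0.705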